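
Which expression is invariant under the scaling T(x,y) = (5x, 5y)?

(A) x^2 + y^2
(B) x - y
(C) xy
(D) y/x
D

Under the uniform scaling T(x,y) = (5x, 5y):
Substitute the transformed coordinates into each option and compare with the original:
(A) x^2 + y^2  ->  (5x)^2 + (5y)^2 = 25x^2 + 25y^2   [differs from x^2 + y^2: not invariant]
(B) x - y  ->  (5x) - (5y) = 5x - 5y   [differs from x - y: not invariant]
(C) xy  ->  (5x)(5y) = 25xy   [differs from xy: not invariant]
(D) y/x  ->  (5y)/(5x) = y/x   [equals y/x: invariant]

Only option (D), y/x, is unchanged by the transformation.
The common factor 5 cancels in a ratio of coordinates, while sums, products and sums of squares pick up factors of 5 or 25.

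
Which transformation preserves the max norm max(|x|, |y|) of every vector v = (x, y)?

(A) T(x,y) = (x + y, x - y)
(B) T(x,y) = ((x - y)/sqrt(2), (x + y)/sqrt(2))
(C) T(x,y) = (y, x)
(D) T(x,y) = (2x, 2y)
C

A transformation preserves a norm if ||T(v)|| = ||v|| for every v; a single vector where the norm changes rules an option out.

(A) T(x,y) = (x + y, x - y): v = (1, 1) has norm max(|1|, |1|) = 1, but T(v) = (2, 0) has norm 2 -- not preserved.
(B) T(x,y) = ((x - y)/sqrt(2), (x + y)/sqrt(2)): v = (1, 0) has norm max(|1|, |0|) = 1, but T(v) = (sqrt(2)/2, sqrt(2)/2) has norm sqrt(2)/2 -- not preserved.
(C) T(x,y) = (y, x): preserves the norm -- it only permutes the coordinates and/or flips signs, which leaves max(|x|, |y|) unchanged.
(D) T(x,y) = (2x, 2y): v = (1, 0) has norm max(|1|, |0|) = 1, but T(v) = (2, 0) has norm 2 -- not preserved.

Therefore the answer is (C).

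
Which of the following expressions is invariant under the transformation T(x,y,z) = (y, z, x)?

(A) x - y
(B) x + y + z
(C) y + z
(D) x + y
B

Apply T(x,y,z) = (y, z, x) to each option, i.e. replace (x, y, z) by the transformed coordinates.
Substitute the transformed coordinates into each option and compare with the original:
(A) x - y  ->  (y) - (z) = y - z   [differs from x - y: not invariant]
(B) x + y + z  ->  (y) + (z) + (x) = x + y + z   [equals x + y + z: invariant]
(C) y + z  ->  (z) + (x) = x + z   [differs from y + z: not invariant]
(D) x + y  ->  (y) + (z) = y + z   [differs from x + y: not invariant]

Only option (B), x + y + z, is unchanged by the transformation.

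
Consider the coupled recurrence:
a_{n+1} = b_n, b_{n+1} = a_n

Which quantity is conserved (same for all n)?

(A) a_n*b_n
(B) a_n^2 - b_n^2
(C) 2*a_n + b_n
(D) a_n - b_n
A

Replace a_n by a_{n+1} = b_n and b_n by b_{n+1} = a_n in each option and simplify:
(A) a_n*b_n  ->  (b_n)*(a_n) = a_n*b_n   [conserved]
(B) a_n^2 - b_n^2  ->  (b_n)^2 - (a_n)^2 = -a_n^2 + b_n^2   [not conserved]
(C) 2*a_n + b_n  ->  2*(b_n) + (a_n) = a_n + 2*b_n   [not conserved]
(D) a_n - b_n  ->  (b_n) - (a_n) = -a_n + b_n   [not conserved]

Only (A) a_n*b_n returns to itself after one step, so it is the conserved quantity.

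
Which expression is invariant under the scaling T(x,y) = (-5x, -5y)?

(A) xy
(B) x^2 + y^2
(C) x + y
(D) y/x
D

Under the uniform scaling T(x,y) = (-5x, -5y):
Substitute the transformed coordinates into each option and compare with the original:
(A) xy  ->  (-5x)(-5y) = 25xy   [differs from xy: not invariant]
(B) x^2 + y^2  ->  (-5x)^2 + (-5y)^2 = 25x^2 + 25y^2   [differs from x^2 + y^2: not invariant]
(C) x + y  ->  (-5x) + (-5y) = -5x - 5y   [differs from x + y: not invariant]
(D) y/x  ->  (-5y)/(-5x) = y/x   [equals y/x: invariant]

Only option (D), y/x, is unchanged by the transformation.
The common factor -5 cancels in a ratio of coordinates, while sums, products and sums of squares pick up factors of -5 or 25.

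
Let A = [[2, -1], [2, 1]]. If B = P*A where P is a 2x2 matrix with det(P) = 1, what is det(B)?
4

By the multiplicative property of determinants, det(B) = det(P*A) = det(P) * det(A) = det(A),
so the determinant is invariant under multiplication by any determinant-1 matrix; we just need det(A).

det(A) = (2)(1) - (-1)(2) = 2 - (-2) = 4

Therefore det(B) = 1 * 4 = 4.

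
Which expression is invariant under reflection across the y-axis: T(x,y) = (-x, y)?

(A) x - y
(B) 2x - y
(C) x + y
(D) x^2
D

The map is reflection across the y-axis: T(x,y) = (-x, y).
Substitute the transformed coordinates into each option and compare with the original:
(A) x - y  ->  (-x) - (y) = -x - y   [differs from x - y: not invariant]
(B) 2x - y  ->  2(-x) - (y) = -2x - y   [differs from 2x - y: not invariant]
(C) x + y  ->  (-x) + (y) = -x + y   [differs from x + y: not invariant]
(D) x^2  ->  (-x)^2 = x^2   [equals x^2: invariant]

Only option (D), x^2, is unchanged by the transformation.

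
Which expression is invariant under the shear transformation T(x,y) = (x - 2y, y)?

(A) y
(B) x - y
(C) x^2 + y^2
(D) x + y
A

Under the shear T(x,y) = (x - 2y, y):
Substitute the transformed coordinates into each option and compare with the original:
(A) y  ->  (y) = y   [equals y: invariant]
(B) x - y  ->  (x - 2y) - (y) = x - 3y   [differs from x - y: not invariant]
(C) x^2 + y^2  ->  (x - 2y)^2 + (y)^2 = x^2 - 4xy + 5y^2   [differs from x^2 + y^2: not invariant]
(D) x + y  ->  (x - 2y) + (y) = x - y   [differs from x + y: not invariant]

Only option (A), y, is unchanged by the transformation.
A horizontal shear moves points parallel to the x-axis, so the y-coordinate (and any function of y alone) is unchanged.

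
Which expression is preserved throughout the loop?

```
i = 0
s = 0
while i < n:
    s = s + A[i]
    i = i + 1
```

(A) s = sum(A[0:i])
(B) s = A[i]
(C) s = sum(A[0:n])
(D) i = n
A

A loop invariant must hold before the first iteration and be re-established by every execution of the body.

(A) s = sum(A[0:i]): Initially i = 0 and s = 0 = sum of the empty slice A[0:0]. If s = sum(A[0:i]) holds at the top of an iteration, the body sets s to sum(A[0:i]) + A[i] = sum(A[0:i+1]) and then i to i+1, so s = sum(A[0:i]) holds again. At exit i = n, giving s = sum(A[0:n]).

The other options fail:
(B) s = A[i]: after the first iteration s = A[0] but i = 1, so s = A[i] compares s with the wrong element (and fails in general).
(C) s = sum(A[0:n]): false before the loop (s = 0, not the full sum) -- it only becomes true at exit.
(D) i = n: false initially (i = 0); it is the exit condition, not an invariant.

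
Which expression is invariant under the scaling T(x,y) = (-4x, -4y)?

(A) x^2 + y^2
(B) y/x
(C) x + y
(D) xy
B

Under the uniform scaling T(x,y) = (-4x, -4y):
Substitute the transformed coordinates into each option and compare with the original:
(A) x^2 + y^2  ->  (-4x)^2 + (-4y)^2 = 16x^2 + 16y^2   [differs from x^2 + y^2: not invariant]
(B) y/x  ->  (-4y)/(-4x) = y/x   [equals y/x: invariant]
(C) x + y  ->  (-4x) + (-4y) = -4x - 4y   [differs from x + y: not invariant]
(D) xy  ->  (-4x)(-4y) = 16xy   [differs from xy: not invariant]

Only option (B), y/x, is unchanged by the transformation.
The common factor -4 cancels in a ratio of coordinates, while sums, products and sums of squares pick up factors of -4 or 16.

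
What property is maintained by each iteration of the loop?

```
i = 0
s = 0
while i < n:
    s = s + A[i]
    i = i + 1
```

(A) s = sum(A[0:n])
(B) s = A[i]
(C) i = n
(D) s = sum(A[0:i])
D

A loop invariant must hold before the first iteration and be re-established by every execution of the body.

(D) s = sum(A[0:i]): Initially i = 0 and s = 0 = sum of the empty slice A[0:0]. If s = sum(A[0:i]) holds at the top of an iteration, the body sets s to sum(A[0:i]) + A[i] = sum(A[0:i+1]) and then i to i+1, so s = sum(A[0:i]) holds again. At exit i = n, giving s = sum(A[0:n]).

The other options fail:
(A) s = sum(A[0:n]): false before the loop (s = 0, not the full sum) -- it only becomes true at exit.
(B) s = A[i]: after the first iteration s = A[0] but i = 1, so s = A[i] compares s with the wrong element (and fails in general).
(C) i = n: false initially (i = 0); it is the exit condition, not an invariant.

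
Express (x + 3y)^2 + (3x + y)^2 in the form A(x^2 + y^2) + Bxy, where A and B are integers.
10(x^2 + y^2) + 12xy

Expanding: (x + 3y)^2 = x^2 + 6xy + 9y^2
(3x + y)^2 = 9x^2 + 6xy + y^2
Sum = (1+9)(x^2+y^2) + 12xy = 10(x^2 + y^2) + 12xy
This is symmetric in x and y.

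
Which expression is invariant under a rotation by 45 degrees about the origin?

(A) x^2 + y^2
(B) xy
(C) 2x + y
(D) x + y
A

A rotation by 45 degrees sends (x, y) to (sqrt(2)x/2 - sqrt(2)y/2, sqrt(2)x/2 + sqrt(2)y/2).
Substitute the transformed coordinates into each option and compare with the original:
(A) x^2 + y^2  ->  (sqrt(2)x/2 - sqrt(2)y/2)^2 + (sqrt(2)x/2 + sqrt(2)y/2)^2 = x^2 + y^2   [equals x^2 + y^2: invariant]
(B) xy  ->  (sqrt(2)x/2 - sqrt(2)y/2)(sqrt(2)x/2 + sqrt(2)y/2) = x^2/2 - y^2/2   [differs from xy: not invariant]
(C) 2x + y  ->  2(sqrt(2)x/2 - sqrt(2)y/2) + (sqrt(2)x/2 + sqrt(2)y/2) = 3sqrt(2)x/2 - sqrt(2)y/2   [differs from 2x + y: not invariant]
(D) x + y  ->  (sqrt(2)x/2 - sqrt(2)y/2) + (sqrt(2)x/2 + sqrt(2)y/2) = sqrt(2)x   [differs from x + y: not invariant]

Only option (A), x^2 + y^2, is unchanged by the transformation.
Geometrically, x^2 + y^2 is the squared distance from the origin, which every rotation about the origin preserves.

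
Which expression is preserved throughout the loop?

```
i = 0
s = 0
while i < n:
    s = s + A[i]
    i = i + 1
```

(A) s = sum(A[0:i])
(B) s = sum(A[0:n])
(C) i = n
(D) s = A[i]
A

A loop invariant must hold before the first iteration and be re-established by every execution of the body.

(A) s = sum(A[0:i]): Initially i = 0 and s = 0 = sum of the empty slice A[0:0]. If s = sum(A[0:i]) holds at the top of an iteration, the body sets s to sum(A[0:i]) + A[i] = sum(A[0:i+1]) and then i to i+1, so s = sum(A[0:i]) holds again. At exit i = n, giving s = sum(A[0:n]).

The other options fail:
(B) s = sum(A[0:n]): false before the loop (s = 0, not the full sum) -- it only becomes true at exit.
(C) i = n: false initially (i = 0); it is the exit condition, not an invariant.
(D) s = A[i]: after the first iteration s = A[0] but i = 1, so s = A[i] compares s with the wrong element (and fails in general).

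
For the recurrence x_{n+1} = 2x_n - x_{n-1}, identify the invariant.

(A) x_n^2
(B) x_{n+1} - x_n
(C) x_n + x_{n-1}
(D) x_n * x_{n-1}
B

For the recurrence x_{n+1} = 2x_n - x_{n-1}:

If x_{n+1} = 2x_n - x_{n-1}, then:
x_{n+1} - x_n = x_n - x_{n-1}
The first difference is constant throughout the sequence.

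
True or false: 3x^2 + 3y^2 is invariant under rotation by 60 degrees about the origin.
True

Applying rotation by 60 degrees: x' = x*cos(60 degrees) - y*sin(60 degrees) = x/2 - sqrt(3)y/2, y' = x*sin(60 degrees) + y*cos(60 degrees) = sqrt(3)x/2 + y/2

Substituting into 3x^2 + 3y^2:
3(x/2 - sqrt(3)y/2)^2 + 3(sqrt(3)x/2 + y/2)^2
= 3x^2 + 3y^2

This equals the original expression 3x^2 + 3y^2, so it IS invariant.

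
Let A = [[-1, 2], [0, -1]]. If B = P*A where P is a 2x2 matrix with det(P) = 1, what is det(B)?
1

By the multiplicative property of determinants, det(B) = det(P*A) = det(P) * det(A) = det(A),
so the determinant is invariant under multiplication by any determinant-1 matrix; we just need det(A).

det(A) = (-1)(-1) - (2)(0) = 1 - 0 = 1

Therefore det(B) = 1 * 1 = 1.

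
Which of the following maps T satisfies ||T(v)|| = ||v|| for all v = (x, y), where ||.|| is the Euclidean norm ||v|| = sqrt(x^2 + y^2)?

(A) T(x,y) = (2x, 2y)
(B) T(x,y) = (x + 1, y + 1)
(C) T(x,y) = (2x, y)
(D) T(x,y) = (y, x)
D

A transformation preserves a norm if ||T(v)|| = ||v|| for every v; a single vector where the norm changes rules an option out.

(A) T(x,y) = (2x, 2y): v = (1, 0) has norm sqrt((1)^2 + (0)^2) = 1, but T(v) = (2, 0) has norm 2 -- not preserved.
(B) T(x,y) = (x + 1, y + 1): v = (1, 0) has norm sqrt((1)^2 + (0)^2) = 1, but T(v) = (2, 1) has norm sqrt(5) -- not preserved.
(C) T(x,y) = (2x, y): v = (1, 0) has norm sqrt((1)^2 + (0)^2) = 1, but T(v) = (2, 0) has norm 2 -- not preserved.
(D) T(x,y) = (y, x): preserves the norm -- it is an orthogonal map (a rotation/reflection), and (y)^2 + (x)^2 simplifies to x^2 + y^2.

Therefore the answer is (D).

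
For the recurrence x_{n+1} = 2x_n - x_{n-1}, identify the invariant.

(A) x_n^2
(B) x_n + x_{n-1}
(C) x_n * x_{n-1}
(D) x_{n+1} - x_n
D

For the recurrence x_{n+1} = 2x_n - x_{n-1}:

If x_{n+1} = 2x_n - x_{n-1}, then:
x_{n+1} - x_n = x_n - x_{n-1}
The first difference is constant throughout the sequence.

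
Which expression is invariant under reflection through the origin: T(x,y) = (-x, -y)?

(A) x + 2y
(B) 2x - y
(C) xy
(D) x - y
C

The map is reflection through the origin: T(x,y) = (-x, -y).
Substitute the transformed coordinates into each option and compare with the original:
(A) x + 2y  ->  (-x) + 2(-y) = -x - 2y   [differs from x + 2y: not invariant]
(B) 2x - y  ->  2(-x) - (-y) = -2x + y   [differs from 2x - y: not invariant]
(C) xy  ->  (-x)(-y) = xy   [equals xy: invariant]
(D) x - y  ->  (-x) - (-y) = -x + y   [differs from x - y: not invariant]

Only option (C), xy, is unchanged by the transformation.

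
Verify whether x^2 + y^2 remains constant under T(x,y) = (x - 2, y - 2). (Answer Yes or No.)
No

Substitute T(x,y) = (x - 2, y - 2) into the expression and compare with the original.

Original: x^2 + y^2
After applying T: (x - 2)^2 + (y - 2)^2 = x^2 - 4x + y^2 - 4y + 8

This differs from the original x^2 + y^2 (difference: -4x - 4y + 8), so the expression is NOT invariant.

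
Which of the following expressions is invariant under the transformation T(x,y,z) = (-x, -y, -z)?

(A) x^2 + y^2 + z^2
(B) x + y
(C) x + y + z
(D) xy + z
A

Apply T(x,y,z) = (-x, -y, -z) to each option, i.e. replace (x, y, z) by the transformed coordinates.
Substitute the transformed coordinates into each option and compare with the original:
(A) x^2 + y^2 + z^2  ->  (-x)^2 + (-y)^2 + (-z)^2 = x^2 + y^2 + z^2   [equals x^2 + y^2 + z^2: invariant]
(B) x + y  ->  (-x) + (-y) = -x - y   [differs from x + y: not invariant]
(C) x + y + z  ->  (-x) + (-y) + (-z) = -x - y - z   [differs from x + y + z: not invariant]
(D) xy + z  ->  (-x)(-y) + (-z) = xy - z   [differs from xy + z: not invariant]

Only option (A), x^2 + y^2 + z^2, is unchanged by the transformation.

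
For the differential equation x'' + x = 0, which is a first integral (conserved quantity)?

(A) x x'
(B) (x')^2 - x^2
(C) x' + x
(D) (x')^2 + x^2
D

A first integral I satisfies dI/dt = 0 along every solution. Differentiate each option and use the equation of motion:
(A) d/dt[x x'] = (x')^2 + x x'' = (x')^2 - x^2, not identically 0
(B) d/dt[(x')^2 - x^2] = 2x'x'' - 2x x' = -4x x', not identically 0
(C) d/dt[x' + x] = x'' + x' = -x + x', not identically 0
(D) d/dt[(x')^2 + x^2] = 2x'x'' + 2x x' = 2x'(-x) + 2x x' = 0

Only (D) has zero time-derivative. So the energy-like quantity (x')^2 + x^2 is the first integral.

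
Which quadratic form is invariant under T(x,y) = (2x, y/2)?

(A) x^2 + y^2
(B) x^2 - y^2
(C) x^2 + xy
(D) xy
D

T multiplies x by 2 and divides y by 2.
Substitute the transformed coordinates into each option and compare with the original:
(A) x^2 + y^2  ->  (2x)^2 + (y/2)^2 = 4x^2 + y^2/4   [differs from x^2 + y^2: not invariant]
(B) x^2 - y^2  ->  (2x)^2 - (y/2)^2 = 4x^2 - y^2/4   [differs from x^2 - y^2: not invariant]
(C) x^2 + xy  ->  (2x)^2 + (2x)(y/2) = 4x^2 + xy   [differs from x^2 + xy: not invariant]
(D) xy  ->  (2x)(y/2) = xy   [equals xy: invariant]

Only option (D), xy, is unchanged by the transformation.
The factors 2 and 1/2 cancel only in the pure product xy.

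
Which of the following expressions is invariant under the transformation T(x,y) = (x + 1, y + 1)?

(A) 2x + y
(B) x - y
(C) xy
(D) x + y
B

An expression E(x,y) is invariant under T if E(T(x,y)) = E(x,y). Here T(x,y) = (x + 1, y + 1).
Substitute the transformed coordinates into each option and compare with the original:
(A) 2x + y  ->  2(x + 1) + (y + 1) = 2x + y + 3   [differs from 2x + y: not invariant]
(B) x - y  ->  (x + 1) - (y + 1) = x - y   [equals x - y: invariant]
(C) xy  ->  (x + 1)(y + 1) = xy + x + y + 1   [differs from xy: not invariant]
(D) x + y  ->  (x + 1) + (y + 1) = x + y + 2   [differs from x + y: not invariant]

Only option (B), x - y, is unchanged by the transformation.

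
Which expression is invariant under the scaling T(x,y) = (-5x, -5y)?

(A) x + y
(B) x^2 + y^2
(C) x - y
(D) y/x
D

Under the uniform scaling T(x,y) = (-5x, -5y):
Substitute the transformed coordinates into each option and compare with the original:
(A) x + y  ->  (-5x) + (-5y) = -5x - 5y   [differs from x + y: not invariant]
(B) x^2 + y^2  ->  (-5x)^2 + (-5y)^2 = 25x^2 + 25y^2   [differs from x^2 + y^2: not invariant]
(C) x - y  ->  (-5x) - (-5y) = -5x + 5y   [differs from x - y: not invariant]
(D) y/x  ->  (-5y)/(-5x) = y/x   [equals y/x: invariant]

Only option (D), y/x, is unchanged by the transformation.
The common factor -5 cancels in a ratio of coordinates, while sums, products and sums of squares pick up factors of -5 or 25.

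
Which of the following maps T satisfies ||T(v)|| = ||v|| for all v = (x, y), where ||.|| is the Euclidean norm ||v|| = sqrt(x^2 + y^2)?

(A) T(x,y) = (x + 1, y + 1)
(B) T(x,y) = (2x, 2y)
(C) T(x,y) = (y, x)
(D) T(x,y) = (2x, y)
C

A transformation preserves a norm if ||T(v)|| = ||v|| for every v; a single vector where the norm changes rules an option out.

(A) T(x,y) = (x + 1, y + 1): v = (1, 0) has norm sqrt((1)^2 + (0)^2) = 1, but T(v) = (2, 1) has norm sqrt(5) -- not preserved.
(B) T(x,y) = (2x, 2y): v = (1, 0) has norm sqrt((1)^2 + (0)^2) = 1, but T(v) = (2, 0) has norm 2 -- not preserved.
(C) T(x,y) = (y, x): preserves the norm -- it is an orthogonal map (a rotation/reflection), and (y)^2 + (x)^2 simplifies to x^2 + y^2.
(D) T(x,y) = (2x, y): v = (1, 0) has norm sqrt((1)^2 + (0)^2) = 1, but T(v) = (2, 0) has norm 2 -- not preserved.

Therefore the answer is (C).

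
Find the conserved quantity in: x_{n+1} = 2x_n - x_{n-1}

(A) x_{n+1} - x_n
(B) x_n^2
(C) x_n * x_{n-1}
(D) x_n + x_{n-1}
A

For the recurrence x_{n+1} = 2x_n - x_{n-1}:

If x_{n+1} = 2x_n - x_{n-1}, then:
x_{n+1} - x_n = x_n - x_{n-1}
The first difference is constant throughout the sequence.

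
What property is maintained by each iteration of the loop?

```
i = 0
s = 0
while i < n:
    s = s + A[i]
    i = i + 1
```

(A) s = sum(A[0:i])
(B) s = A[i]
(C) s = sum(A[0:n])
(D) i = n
A

A loop invariant must hold before the first iteration and be re-established by every execution of the body.

(A) s = sum(A[0:i]): Initially i = 0 and s = 0 = sum of the empty slice A[0:0]. If s = sum(A[0:i]) holds at the top of an iteration, the body sets s to sum(A[0:i]) + A[i] = sum(A[0:i+1]) and then i to i+1, so s = sum(A[0:i]) holds again. At exit i = n, giving s = sum(A[0:n]).

The other options fail:
(B) s = A[i]: after the first iteration s = A[0] but i = 1, so s = A[i] compares s with the wrong element (and fails in general).
(C) s = sum(A[0:n]): false before the loop (s = 0, not the full sum) -- it only becomes true at exit.
(D) i = n: false initially (i = 0); it is the exit condition, not an invariant.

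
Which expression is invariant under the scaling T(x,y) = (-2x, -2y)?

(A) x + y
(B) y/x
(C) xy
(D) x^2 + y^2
B

Under the uniform scaling T(x,y) = (-2x, -2y):
Substitute the transformed coordinates into each option and compare with the original:
(A) x + y  ->  (-2x) + (-2y) = -2x - 2y   [differs from x + y: not invariant]
(B) y/x  ->  (-2y)/(-2x) = y/x   [equals y/x: invariant]
(C) xy  ->  (-2x)(-2y) = 4xy   [differs from xy: not invariant]
(D) x^2 + y^2  ->  (-2x)^2 + (-2y)^2 = 4x^2 + 4y^2   [differs from x^2 + y^2: not invariant]

Only option (B), y/x, is unchanged by the transformation.
The common factor -2 cancels in a ratio of coordinates, while sums, products and sums of squares pick up factors of -2 or 4.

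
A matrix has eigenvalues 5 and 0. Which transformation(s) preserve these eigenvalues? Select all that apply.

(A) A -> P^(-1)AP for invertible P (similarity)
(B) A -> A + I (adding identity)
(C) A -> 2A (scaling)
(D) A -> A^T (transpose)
A and D

Eigenvalues are preserved by:
1. Similarity transformations: A -> P^(-1)AP (same characteristic polynomial)
2. Transpose: A^T has the same eigenvalues as A

Eigenvalues are NOT preserved by:
- Adding identity: eigenvalues become 5+1, 0+1
- Scaling: eigenvalues become 10, 0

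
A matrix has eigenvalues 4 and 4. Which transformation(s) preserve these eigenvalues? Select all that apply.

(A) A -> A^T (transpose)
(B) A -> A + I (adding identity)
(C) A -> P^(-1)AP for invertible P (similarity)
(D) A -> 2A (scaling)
A and C

Eigenvalues are preserved by:
1. Similarity transformations: A -> P^(-1)AP (same characteristic polynomial)
2. Transpose: A^T has the same eigenvalues as A

Eigenvalues are NOT preserved by:
- Adding identity: eigenvalues become 4+1, 4+1
- Scaling: eigenvalues become 8, 8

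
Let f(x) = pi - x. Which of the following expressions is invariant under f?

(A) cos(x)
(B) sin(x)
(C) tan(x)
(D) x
B

For f(x) = pi - x:
sin(pi - x) = sin(x), so sine is invariant under this transformation.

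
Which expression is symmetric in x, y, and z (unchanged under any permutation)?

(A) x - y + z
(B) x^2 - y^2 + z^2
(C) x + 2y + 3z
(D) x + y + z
D

A symmetric expression is unchanged when the variables are permuted; here the transformation to test is the swap (x, y) -> (y, x).
A symmetric expression must survive every permutation; the single swap x <-> y already eliminates the distractors, and the keyed expression is also unchanged by x <-> z and y <-> z (each variable enters it in exactly the same way).
Substitute the transformed coordinates into each option and compare with the original:
(A) x - y + z  ->  (y) - (x) + z = -x + y + z   [differs from x - y + z: not invariant]
(B) x^2 - y^2 + z^2  ->  (y)^2 - (x)^2 + z^2 = -x^2 + y^2 + z^2   [differs from x^2 - y^2 + z^2: not invariant]
(C) x + 2y + 3z  ->  (y) + 2(x) + 3z = 2x + y + 3z   [differs from x + 2y + 3z: not invariant]
(D) x + y + z  ->  (y) + (x) + z = x + y + z   [equals x + y + z: invariant]

Only option (D), x + y + z, is unchanged by the transformation.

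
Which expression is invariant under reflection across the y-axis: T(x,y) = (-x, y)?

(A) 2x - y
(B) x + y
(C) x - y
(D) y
D

The map is reflection across the y-axis: T(x,y) = (-x, y).
Substitute the transformed coordinates into each option and compare with the original:
(A) 2x - y  ->  2(-x) - (y) = -2x - y   [differs from 2x - y: not invariant]
(B) x + y  ->  (-x) + (y) = -x + y   [differs from x + y: not invariant]
(C) x - y  ->  (-x) - (y) = -x - y   [differs from x - y: not invariant]
(D) y  ->  (y) = y   [equals y: invariant]

Only option (D), y, is unchanged by the transformation.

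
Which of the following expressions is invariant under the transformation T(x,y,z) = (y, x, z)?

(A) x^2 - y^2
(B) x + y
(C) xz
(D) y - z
B

Apply T(x,y,z) = (y, x, z) to each option, i.e. replace (x, y, z) by the transformed coordinates.
Substitute the transformed coordinates into each option and compare with the original:
(A) x^2 - y^2  ->  (y)^2 - (x)^2 = -x^2 + y^2   [differs from x^2 - y^2: not invariant]
(B) x + y  ->  (y) + (x) = x + y   [equals x + y: invariant]
(C) xz  ->  (y)(z) = yz   [differs from xz: not invariant]
(D) y - z  ->  (x) - (z) = x - z   [differs from y - z: not invariant]

Only option (B), x + y, is unchanged by the transformation.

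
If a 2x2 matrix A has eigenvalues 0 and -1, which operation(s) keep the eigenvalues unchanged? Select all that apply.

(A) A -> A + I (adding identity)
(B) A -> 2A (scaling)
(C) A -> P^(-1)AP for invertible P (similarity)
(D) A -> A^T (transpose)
C and D

Eigenvalues are preserved by:
1. Similarity transformations: A -> P^(-1)AP (same characteristic polynomial)
2. Transpose: A^T has the same eigenvalues as A

Eigenvalues are NOT preserved by:
- Adding identity: eigenvalues become 0+1, -1+1
- Scaling: eigenvalues become 0, -2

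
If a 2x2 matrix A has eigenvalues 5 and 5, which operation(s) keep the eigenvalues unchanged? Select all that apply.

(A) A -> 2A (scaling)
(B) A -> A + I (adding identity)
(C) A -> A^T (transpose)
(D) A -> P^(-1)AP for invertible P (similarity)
C and D

Eigenvalues are preserved by:
1. Similarity transformations: A -> P^(-1)AP (same characteristic polynomial)
2. Transpose: A^T has the same eigenvalues as A

Eigenvalues are NOT preserved by:
- Adding identity: eigenvalues become 5+1, 5+1
- Scaling: eigenvalues become 10, 10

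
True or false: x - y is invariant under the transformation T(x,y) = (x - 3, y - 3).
True

Substitute T(x,y) = (x - 3, y - 3) into the expression and compare with the original.

Original: x - y
After applying T: (x - 3) - (y - 3) = x - y

This is identical to the original x - y, so the expression is invariant.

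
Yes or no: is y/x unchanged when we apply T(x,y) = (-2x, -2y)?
Yes

Substitute T(x,y) = (-2x, -2y) into the expression and compare with the original.

Original: y/x
After applying T: (-2y)/(-2x) = y/x

This is identical to the original y/x, so the expression is invariant.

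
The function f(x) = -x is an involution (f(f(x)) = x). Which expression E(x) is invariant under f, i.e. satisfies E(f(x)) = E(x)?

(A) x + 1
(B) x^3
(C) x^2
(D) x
C

Replace x by f(x) = -x in each option and simplify. As a quick numerical cross-check, also compare E(5) with E(f(5)) = E(-5).

(A) x + 1  ->  (-x) + 1 = 1 - x; check: E(5) = 6 but E(-5) = -4.   [not invariant]
(B) x^3  ->  (-x)^3 = -x^3; check: E(5) = 125 but E(-5) = -125.   [not invariant]
(C) x^2  ->  (-x)^2, which simplifies back to x^2; check: E(5) = 25, E(-5) = 25.   [invariant]
(D) x  ->  (-x) = -x; check: E(5) = 5 but E(-5) = -5.   [not invariant]

Only (C) is unchanged. E is symmetric under swapping x with f(x) = -x, which is exactly what an involution does.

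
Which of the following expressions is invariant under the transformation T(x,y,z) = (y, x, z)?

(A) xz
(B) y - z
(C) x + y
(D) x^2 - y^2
C

Apply T(x,y,z) = (y, x, z) to each option, i.e. replace (x, y, z) by the transformed coordinates.
Substitute the transformed coordinates into each option and compare with the original:
(A) xz  ->  (y)(z) = yz   [differs from xz: not invariant]
(B) y - z  ->  (x) - (z) = x - z   [differs from y - z: not invariant]
(C) x + y  ->  (y) + (x) = x + y   [equals x + y: invariant]
(D) x^2 - y^2  ->  (y)^2 - (x)^2 = -x^2 + y^2   [differs from x^2 - y^2: not invariant]

Only option (C), x + y, is unchanged by the transformation.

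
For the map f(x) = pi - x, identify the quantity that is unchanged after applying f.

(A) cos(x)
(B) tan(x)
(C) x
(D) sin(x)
D

For f(x) = pi - x:
sin(pi - x) = sin(x), so sine is invariant under this transformation.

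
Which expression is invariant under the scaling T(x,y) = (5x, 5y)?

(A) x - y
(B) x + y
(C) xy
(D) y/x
D

Under the uniform scaling T(x,y) = (5x, 5y):
Substitute the transformed coordinates into each option and compare with the original:
(A) x - y  ->  (5x) - (5y) = 5x - 5y   [differs from x - y: not invariant]
(B) x + y  ->  (5x) + (5y) = 5x + 5y   [differs from x + y: not invariant]
(C) xy  ->  (5x)(5y) = 25xy   [differs from xy: not invariant]
(D) y/x  ->  (5y)/(5x) = y/x   [equals y/x: invariant]

Only option (D), y/x, is unchanged by the transformation.
The common factor 5 cancels in a ratio of coordinates, while sums, products and sums of squares pick up factors of 5 or 25.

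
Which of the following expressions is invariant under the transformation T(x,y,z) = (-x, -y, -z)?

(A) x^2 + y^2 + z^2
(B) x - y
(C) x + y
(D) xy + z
A

Apply T(x,y,z) = (-x, -y, -z) to each option, i.e. replace (x, y, z) by the transformed coordinates.
Substitute the transformed coordinates into each option and compare with the original:
(A) x^2 + y^2 + z^2  ->  (-x)^2 + (-y)^2 + (-z)^2 = x^2 + y^2 + z^2   [equals x^2 + y^2 + z^2: invariant]
(B) x - y  ->  (-x) - (-y) = -x + y   [differs from x - y: not invariant]
(C) x + y  ->  (-x) + (-y) = -x - y   [differs from x + y: not invariant]
(D) xy + z  ->  (-x)(-y) + (-z) = xy - z   [differs from xy + z: not invariant]

Only option (A), x^2 + y^2 + z^2, is unchanged by the transformation.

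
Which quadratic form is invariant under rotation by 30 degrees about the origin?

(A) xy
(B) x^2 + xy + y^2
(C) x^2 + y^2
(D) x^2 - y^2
C

Rotation by 30 degrees sends (x, y) to (sqrt(3)x/2 - y/2, x/2 + sqrt(3)y/2).
Substitute the transformed coordinates into each option and compare with the original:
(A) xy  ->  (sqrt(3)x/2 - y/2)(x/2 + sqrt(3)y/2) = sqrt(3)x^2/4 + xy/2 - sqrt(3)y^2/4   [differs from xy: not invariant]
(B) x^2 + xy + y^2  ->  (sqrt(3)x/2 - y/2)^2 + (sqrt(3)x/2 - y/2)(x/2 + sqrt(3)y/2) + (x/2 + sqrt(3)y/2)^2 = sqrt(3)x^2/4 + x^2 + xy/2 - sqrt(3)y^2/4 + y^2   [differs from x^2 + xy + y^2: not invariant]
(C) x^2 + y^2  ->  (sqrt(3)x/2 - y/2)^2 + (x/2 + sqrt(3)y/2)^2 = x^2 + y^2   [equals x^2 + y^2: invariant]
(D) x^2 - y^2  ->  (sqrt(3)x/2 - y/2)^2 - (x/2 + sqrt(3)y/2)^2 = x^2/2 - sqrt(3)xy - y^2/2   [differs from x^2 - y^2: not invariant]

Only option (C), x^2 + y^2, is unchanged by the transformation.
x^2 + y^2 is the squared distance from the origin, which rotations preserve.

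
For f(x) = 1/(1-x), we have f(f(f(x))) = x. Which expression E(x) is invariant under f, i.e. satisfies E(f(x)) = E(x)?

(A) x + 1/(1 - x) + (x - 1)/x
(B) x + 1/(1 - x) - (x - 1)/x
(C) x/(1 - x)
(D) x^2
A

Replace x by f(x) = 1/(1 - x) in each option and simplify. As a quick numerical cross-check, also compare E(3) with E(f(3)) = E(-1/2).

(A) x + 1/(1 - x) + (x - 1)/x  ->  (1/(1 - x)) + 1/(1 - (1/(1 - x))) + ((1/(1 - x)) - 1)/(1/(1 - x)), which simplifies back to x + 1/(1 - x) + (x - 1)/x; check: E(3) = 19/6, E(-1/2) = 19/6.   [invariant]
(B) x + 1/(1 - x) - (x - 1)/x  ->  (1/(1 - x)) + 1/(1 - (1/(1 - x))) - ((1/(1 - x)) - 1)/(1/(1 - x)) = (x^2(1 - x) - x + (x - 1)^2)/(x(x - 1)); check: E(3) = 11/6 but E(-1/2) = -17/6.   [not invariant]
(C) x/(1 - x)  ->  (1/(1 - x))/(1 - (1/(1 - x))) = -1/x; check: E(3) = -3/2 but E(-1/2) = -1/3.   [not invariant]
(D) x^2  ->  (1/(1 - x))^2 = (x - 1)^(-2); check: E(3) = 9 but E(-1/2) = 1/4.   [not invariant]

Only (A) is unchanged. Indeed f(f(x)) = 1/(1 - 1/(1-x)) = (1-x)/(-x) = (x-1)/x, so E(x) = x + f(x) + f(f(x)) is the sum over the whole 3-cycle; applying f just permutes the three terms cyclically (x -> f(x) -> f(f(x)) -> x), leaving the sum unchanged.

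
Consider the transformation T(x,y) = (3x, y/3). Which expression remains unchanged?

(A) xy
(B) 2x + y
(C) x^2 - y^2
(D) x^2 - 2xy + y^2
A

An expression E(x,y) is invariant under T if E(T(x,y)) = E(x,y). Here T(x,y) = (3x, y/3).
Substitute the transformed coordinates into each option and compare with the original:
(A) xy  ->  (3x)(y/3) = xy   [equals xy: invariant]
(B) 2x + y  ->  2(3x) + (y/3) = 6x + y/3   [differs from 2x + y: not invariant]
(C) x^2 - y^2  ->  (3x)^2 - (y/3)^2 = 9x^2 - y^2/9   [differs from x^2 - y^2: not invariant]
(D) x^2 - 2xy + y^2  ->  (3x)^2 - 2(3x)(y/3) + (y/3)^2 = 9x^2 - 2xy + y^2/9   [differs from x^2 - 2xy + y^2: not invariant]

Only option (A), xy, is unchanged by the transformation.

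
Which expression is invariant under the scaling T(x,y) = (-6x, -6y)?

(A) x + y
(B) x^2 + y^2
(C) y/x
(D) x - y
C

Under the uniform scaling T(x,y) = (-6x, -6y):
Substitute the transformed coordinates into each option and compare with the original:
(A) x + y  ->  (-6x) + (-6y) = -6x - 6y   [differs from x + y: not invariant]
(B) x^2 + y^2  ->  (-6x)^2 + (-6y)^2 = 36x^2 + 36y^2   [differs from x^2 + y^2: not invariant]
(C) y/x  ->  (-6y)/(-6x) = y/x   [equals y/x: invariant]
(D) x - y  ->  (-6x) - (-6y) = -6x + 6y   [differs from x - y: not invariant]

Only option (C), y/x, is unchanged by the transformation.
The common factor -6 cancels in a ratio of coordinates, while sums, products and sums of squares pick up factors of -6 or 36.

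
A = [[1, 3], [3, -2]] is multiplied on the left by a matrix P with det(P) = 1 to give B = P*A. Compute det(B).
-11

By the multiplicative property of determinants, det(B) = det(P*A) = det(P) * det(A) = det(A),
so the determinant is invariant under multiplication by any determinant-1 matrix; we just need det(A).

det(A) = (1)(-2) - (3)(3) = -2 - 9 = -11

Therefore det(B) = 1 * (-11) = -11.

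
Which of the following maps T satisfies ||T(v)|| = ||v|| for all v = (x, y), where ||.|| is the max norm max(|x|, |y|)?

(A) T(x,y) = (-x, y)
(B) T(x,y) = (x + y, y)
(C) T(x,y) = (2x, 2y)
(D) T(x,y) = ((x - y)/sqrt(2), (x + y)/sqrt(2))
A

A transformation preserves a norm if ||T(v)|| = ||v|| for every v; a single vector where the norm changes rules an option out.

(A) T(x,y) = (-x, y): preserves the norm -- it only permutes the coordinates and/or flips signs, which leaves max(|x|, |y|) unchanged.
(B) T(x,y) = (x + y, y): v = (1, 1) has norm max(|1|, |1|) = 1, but T(v) = (2, 1) has norm 2 -- not preserved.
(C) T(x,y) = (2x, 2y): v = (1, 0) has norm max(|1|, |0|) = 1, but T(v) = (2, 0) has norm 2 -- not preserved.
(D) T(x,y) = ((x - y)/sqrt(2), (x + y)/sqrt(2)): v = (1, 0) has norm max(|1|, |0|) = 1, but T(v) = (sqrt(2)/2, sqrt(2)/2) has norm sqrt(2)/2 -- not preserved.

Therefore the answer is (A).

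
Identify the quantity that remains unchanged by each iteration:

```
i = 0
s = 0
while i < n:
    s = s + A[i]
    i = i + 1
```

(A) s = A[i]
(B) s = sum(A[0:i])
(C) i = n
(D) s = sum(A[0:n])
B

A loop invariant must hold before the first iteration and be re-established by every execution of the body.

(B) s = sum(A[0:i]): Initially i = 0 and s = 0 = sum of the empty slice A[0:0]. If s = sum(A[0:i]) holds at the top of an iteration, the body sets s to sum(A[0:i]) + A[i] = sum(A[0:i+1]) and then i to i+1, so s = sum(A[0:i]) holds again. At exit i = n, giving s = sum(A[0:n]).

The other options fail:
(A) s = A[i]: after the first iteration s = A[0] but i = 1, so s = A[i] compares s with the wrong element (and fails in general).
(C) i = n: false initially (i = 0); it is the exit condition, not an invariant.
(D) s = sum(A[0:n]): false before the loop (s = 0, not the full sum) -- it only becomes true at exit.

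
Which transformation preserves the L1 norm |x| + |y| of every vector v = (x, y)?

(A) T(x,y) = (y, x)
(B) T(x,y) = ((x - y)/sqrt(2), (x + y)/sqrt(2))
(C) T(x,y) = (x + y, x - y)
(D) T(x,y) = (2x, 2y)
A

A transformation preserves a norm if ||T(v)|| = ||v|| for every v; a single vector where the norm changes rules an option out.

(A) T(x,y) = (y, x): preserves the norm -- it only permutes the coordinates and/or flips signs, which leaves |x| + |y| unchanged.
(B) T(x,y) = ((x - y)/sqrt(2), (x + y)/sqrt(2)): v = (1, 0) has norm |1| + |0| = 1, but T(v) = (sqrt(2)/2, sqrt(2)/2) has norm sqrt(2) -- not preserved.
(C) T(x,y) = (x + y, x - y): v = (1, 0) has norm |1| + |0| = 1, but T(v) = (1, 1) has norm 2 -- not preserved.
(D) T(x,y) = (2x, 2y): v = (1, 0) has norm |1| + |0| = 1, but T(v) = (2, 0) has norm 2 -- not preserved.

Therefore the answer is (A).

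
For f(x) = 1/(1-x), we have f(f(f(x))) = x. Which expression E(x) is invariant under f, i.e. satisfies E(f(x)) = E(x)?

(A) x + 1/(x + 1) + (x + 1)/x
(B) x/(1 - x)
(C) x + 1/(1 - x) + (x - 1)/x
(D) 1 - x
C

Replace x by f(x) = 1/(1 - x) in each option and simplify. As a quick numerical cross-check, also compare E(4) with E(f(4)) = E(-1/3).

(A) x + 1/(x + 1) + (x + 1)/x  ->  (1/(1 - x)) + 1/((1/(1 - x)) + 1) + ((1/(1 - x)) + 1)/(1/(1 - x)) = (-x^3 + 6x^2 - 11x + 7)/(x^2 - 3x + 2); check: E(4) = 109/20 but E(-1/3) = -5/6.   [not invariant]
(B) x/(1 - x)  ->  (1/(1 - x))/(1 - (1/(1 - x))) = -1/x; check: E(4) = -4/3 but E(-1/3) = -1/4.   [not invariant]
(C) x + 1/(1 - x) + (x - 1)/x  ->  (1/(1 - x)) + 1/(1 - (1/(1 - x))) + ((1/(1 - x)) - 1)/(1/(1 - x)), which simplifies back to x + 1/(1 - x) + (x - 1)/x; check: E(4) = 53/12, E(-1/3) = 53/12.   [invariant]
(D) 1 - x  ->  1 - (1/(1 - x)) = x/(x - 1); check: E(4) = -3 but E(-1/3) = 4/3.   [not invariant]

Only (C) is unchanged. Indeed f(f(x)) = 1/(1 - 1/(1-x)) = (1-x)/(-x) = (x-1)/x, so E(x) = x + f(x) + f(f(x)) is the sum over the whole 3-cycle; applying f just permutes the three terms cyclically (x -> f(x) -> f(f(x)) -> x), leaving the sum unchanged.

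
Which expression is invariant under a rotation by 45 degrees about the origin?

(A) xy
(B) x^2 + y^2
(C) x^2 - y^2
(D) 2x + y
B

A rotation by 45 degrees sends (x, y) to (sqrt(2)x/2 - sqrt(2)y/2, sqrt(2)x/2 + sqrt(2)y/2).
Substitute the transformed coordinates into each option and compare with the original:
(A) xy  ->  (sqrt(2)x/2 - sqrt(2)y/2)(sqrt(2)x/2 + sqrt(2)y/2) = x^2/2 - y^2/2   [differs from xy: not invariant]
(B) x^2 + y^2  ->  (sqrt(2)x/2 - sqrt(2)y/2)^2 + (sqrt(2)x/2 + sqrt(2)y/2)^2 = x^2 + y^2   [equals x^2 + y^2: invariant]
(C) x^2 - y^2  ->  (sqrt(2)x/2 - sqrt(2)y/2)^2 - (sqrt(2)x/2 + sqrt(2)y/2)^2 = -2xy   [differs from x^2 - y^2: not invariant]
(D) 2x + y  ->  2(sqrt(2)x/2 - sqrt(2)y/2) + (sqrt(2)x/2 + sqrt(2)y/2) = 3sqrt(2)x/2 - sqrt(2)y/2   [differs from 2x + y: not invariant]

Only option (B), x^2 + y^2, is unchanged by the transformation.
Geometrically, x^2 + y^2 is the squared distance from the origin, which every rotation about the origin preserves.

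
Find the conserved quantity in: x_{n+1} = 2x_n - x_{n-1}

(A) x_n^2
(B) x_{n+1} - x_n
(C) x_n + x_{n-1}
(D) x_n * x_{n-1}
B

For the recurrence x_{n+1} = 2x_n - x_{n-1}:

If x_{n+1} = 2x_n - x_{n-1}, then:
x_{n+1} - x_n = x_n - x_{n-1}
The first difference is constant throughout the sequence.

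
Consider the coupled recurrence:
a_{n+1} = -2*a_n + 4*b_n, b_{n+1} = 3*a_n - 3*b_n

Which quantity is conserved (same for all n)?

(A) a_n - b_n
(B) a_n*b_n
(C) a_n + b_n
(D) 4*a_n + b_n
C

Replace a_n by a_{n+1} = -2*a_n + 4*b_n and b_n by b_{n+1} = 3*a_n - 3*b_n in each option and simplify:
(A) a_n - b_n  ->  (-2*a_n + 4*b_n) - (3*a_n - 3*b_n) = -5*a_n + 7*b_n   [not conserved]
(B) a_n*b_n  ->  (-2*a_n + 4*b_n)*(3*a_n - 3*b_n) = -6*a_n^2 + 18*a_n*b_n - 12*b_n^2   [not conserved]
(C) a_n + b_n  ->  (-2*a_n + 4*b_n) + (3*a_n - 3*b_n) = a_n + b_n   [conserved]
(D) 4*a_n + b_n  ->  4*(-2*a_n + 4*b_n) + (3*a_n - 3*b_n) = -5*a_n + 13*b_n   [not conserved]

Only (C) a_n + b_n returns to itself after one step, so it is the conserved quantity.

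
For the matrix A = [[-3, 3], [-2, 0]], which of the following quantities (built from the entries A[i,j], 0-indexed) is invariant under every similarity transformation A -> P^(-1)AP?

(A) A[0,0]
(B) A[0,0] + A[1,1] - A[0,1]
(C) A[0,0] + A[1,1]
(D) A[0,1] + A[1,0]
C

A[0,0] + A[1,1] is the trace of A. By the cyclic property of the trace, tr(P^(-1)AP) = tr(APP^(-1)) = tr(A), so it is the same for every matrix similar to A.

The other combinations are not similarity invariants. For example, take P = [[1, 1], [1, 2]] (det P = 1), so P^(-1) = [[2, -1], [-1, 1]] and
B = P^(-1)AP = [[2, 8], [-2, -5]].
Evaluating each option on A and on B:
(A) A[0,0]: -3 for A, 2 for B -> changes
(B) A[0,0] + A[1,1] - A[0,1]: -6 for A, -11 for B -> changes
(C) A[0,0] + A[1,1]: -3 for A, -3 for B -> unchanged
(D) A[0,1] + A[1,0]: 1 for A, 6 for B -> changes

Only (C) A[0,0] + A[1,1] = -3 survives (and it does so for every P, not just this one), so it is the invariant.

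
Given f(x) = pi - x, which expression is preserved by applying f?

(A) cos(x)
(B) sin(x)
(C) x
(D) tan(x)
B

For f(x) = pi - x:
sin(pi - x) = sin(x), so sine is invariant under this transformation.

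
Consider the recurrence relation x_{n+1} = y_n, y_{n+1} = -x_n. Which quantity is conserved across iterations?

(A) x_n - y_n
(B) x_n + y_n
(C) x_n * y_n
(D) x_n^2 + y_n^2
D

For the recurrence x_{n+1} = y_n, y_{n+1} = -x_n:

x_{n+1}^2 + y_{n+1}^2 = y_n^2 + (-x_n)^2 = x_n^2 + y_n^2
The sum of squares is conserved (like energy in a harmonic oscillator).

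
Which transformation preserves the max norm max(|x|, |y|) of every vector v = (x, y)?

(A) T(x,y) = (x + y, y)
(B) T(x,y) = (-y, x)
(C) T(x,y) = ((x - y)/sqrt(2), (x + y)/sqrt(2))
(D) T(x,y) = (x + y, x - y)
B

A transformation preserves a norm if ||T(v)|| = ||v|| for every v; a single vector where the norm changes rules an option out.

(A) T(x,y) = (x + y, y): v = (1, 1) has norm max(|1|, |1|) = 1, but T(v) = (2, 1) has norm 2 -- not preserved.
(B) T(x,y) = (-y, x): preserves the norm -- it only permutes the coordinates and/or flips signs, which leaves max(|x|, |y|) unchanged.
(C) T(x,y) = ((x - y)/sqrt(2), (x + y)/sqrt(2)): v = (1, 0) has norm max(|1|, |0|) = 1, but T(v) = (sqrt(2)/2, sqrt(2)/2) has norm sqrt(2)/2 -- not preserved.
(D) T(x,y) = (x + y, x - y): v = (1, 1) has norm max(|1|, |1|) = 1, but T(v) = (2, 0) has norm 2 -- not preserved.

Therefore the answer is (B).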